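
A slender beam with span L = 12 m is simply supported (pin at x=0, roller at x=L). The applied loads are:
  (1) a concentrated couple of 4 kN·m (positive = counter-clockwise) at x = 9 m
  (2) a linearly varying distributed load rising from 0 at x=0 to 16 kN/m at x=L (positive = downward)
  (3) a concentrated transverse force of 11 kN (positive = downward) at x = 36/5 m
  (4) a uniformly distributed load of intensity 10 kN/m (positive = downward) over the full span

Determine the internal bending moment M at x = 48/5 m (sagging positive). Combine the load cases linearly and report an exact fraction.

Load 1 — applied couple M₀=4 kN·m at a=9 m (b=L-a=3):
  M_1 = M₀x/L - M₀  [x>a] = 4·(48/5)/12 - 4 = -4/5 kN·m
Load 2 — triangular load w₀=16 kN/m (0→w₀ over full span):
  M_2 = w₀Lx/6 - w₀x³/(6L) = 16·12·(48/5)/6 - 16·(48/5)³/(6·12) = 13824/125 kN·m
Load 3 — point force P=11 kN at a=36/5 m (b=L-a=24/5):
  M_3 = Pa(L-x)/L  [x>a] = 11·(36/5)·(12-(48/5))/12 = 396/25 kN·m
Load 4 — uniform load w=10 kN/m over full span:
  M_4 = wx(L-x)/2 = 10·(48/5)·(12-(48/5))/2 = 576/5 kN·m
Superposition: M = Σ M_i = 30104/125 kN·m ≈ 240.832000 kN·m

M(48/5) = 30104/125 kN·m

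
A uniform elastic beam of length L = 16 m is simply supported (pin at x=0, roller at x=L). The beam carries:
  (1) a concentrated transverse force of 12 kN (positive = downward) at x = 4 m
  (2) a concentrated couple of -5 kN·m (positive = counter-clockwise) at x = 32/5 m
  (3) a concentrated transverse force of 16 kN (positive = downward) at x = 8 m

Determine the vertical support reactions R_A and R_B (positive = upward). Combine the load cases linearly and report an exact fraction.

Load 1 — point force P=12 kN at a=4 m (b=L-a=12):
  R_A = Pb/L = 12·12/16 = 9 kN
  R_B = Pa/L = 12·4/16 = 3 kN
Load 2 — applied couple M₀=-5 kN·m at a=32/5 m (b=L-a=48/5):
  R_A = M₀/L = (-5)/16 = -5/16 kN
  R_B = -M₀/L = -(-5)/16 = 5/16 kN
Load 3 — point force P=16 kN at a=8 m (b=L-a=8):
  R_A = Pb/L = 16·8/16 = 8 kN
  R_B = Pa/L = 16·8/16 = 8 kN
Superposition: R_A = 267/16 kN, R_B = 181/16 kN

R_A = 267/16 kN, R_B = 181/16 kN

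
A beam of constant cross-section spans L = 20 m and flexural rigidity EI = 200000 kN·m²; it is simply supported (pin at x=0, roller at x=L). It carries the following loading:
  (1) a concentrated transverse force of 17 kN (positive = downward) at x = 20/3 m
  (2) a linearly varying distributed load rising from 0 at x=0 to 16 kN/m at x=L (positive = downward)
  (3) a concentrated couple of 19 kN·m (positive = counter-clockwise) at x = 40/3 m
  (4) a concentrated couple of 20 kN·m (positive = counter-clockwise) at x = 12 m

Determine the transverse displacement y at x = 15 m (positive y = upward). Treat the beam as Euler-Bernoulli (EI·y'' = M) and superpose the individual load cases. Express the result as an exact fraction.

y(15) = -1831201/25920000 m

Load 1 — point force P=17 kN at a=20/3 m (b=L-a=40/3):
  y_1 = -Pa(L-x)(2Lx-a²-x²)/(6LEI)  [x>a] = -17·(20/3)·(20-15)·(2·20·15-(20/3)²-15²)/(6·20·200000) = -2023/259200 m
Load 2 — triangular load w₀=16 kN/m (0→w₀ over full span):
  y_2 = -w₀x(7L⁴-10L²x²+3x⁴)/(360LEI) = -16·15·(7·20⁴-10·20²·15²+3·15⁴)/(360·20·200000) = -119/1920 m
Load 3 — applied couple M₀=19 kN·m at a=40/3 m (b=L-a=20/3):
  y_3 = (M₀x³/(6L)-M₀(x-a)²/2+C₁x)/EI  [x>a] with C₁=M₀(3b²-L²)/(6L)=-380/9 = (19·15³/(6·20)-19·(15-(40/3))²/2+(-380/9)·15)/200000 = -361/576000 m
Load 4 — applied couple M₀=20 kN·m at a=12 m (b=L-a=8):
  y_4 = (M₀x³/(6L)-M₀(x-a)²/2+C₁x)/EI  [x>a] with C₁=M₀(3b²-L²)/(6L)=-104/3 = (20·15³/(6·20)-20·(15-12)²/2+(-104/3)·15)/200000 = -19/80000 m
Superposition: y = Σ y_i = -1831201/25920000 m ≈ -0.070648 m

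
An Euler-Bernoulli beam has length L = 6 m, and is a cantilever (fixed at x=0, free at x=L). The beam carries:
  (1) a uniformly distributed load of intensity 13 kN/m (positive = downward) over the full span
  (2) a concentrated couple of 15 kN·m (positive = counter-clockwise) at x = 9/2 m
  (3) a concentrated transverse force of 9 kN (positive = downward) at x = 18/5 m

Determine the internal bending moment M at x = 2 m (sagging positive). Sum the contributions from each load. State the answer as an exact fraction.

M(2) = -517/5 kN·m

Load 1 — uniform load w=13 kN/m over full span:
  M_1 = -w(L-x)²/2 = -13·(6-2)²/2 = -104 kN·m
Load 2 — applied couple M₀=15 kN·m at a=9/2 m (b=L-a=3/2):
  M_2 = M₀  [x≤a] = 15 = 15 kN·m
Load 3 — point force P=9 kN at a=18/5 m (b=L-a=12/5):
  M_3 = -P(a-x)  [x≤a] = -9·((18/5)-2) = -72/5 kN·m
Superposition: M = Σ M_i = -517/5 kN·m ≈ -103.400000 kN·m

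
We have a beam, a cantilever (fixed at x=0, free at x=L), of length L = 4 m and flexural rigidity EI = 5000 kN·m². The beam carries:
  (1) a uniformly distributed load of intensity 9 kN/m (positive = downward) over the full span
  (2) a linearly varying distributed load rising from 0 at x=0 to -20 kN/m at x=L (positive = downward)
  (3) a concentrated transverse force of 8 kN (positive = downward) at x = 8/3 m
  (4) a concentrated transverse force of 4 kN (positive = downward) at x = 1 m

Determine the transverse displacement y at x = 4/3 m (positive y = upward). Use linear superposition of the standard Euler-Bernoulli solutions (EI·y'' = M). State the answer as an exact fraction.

Load 1 — uniform load w=9 kN/m over full span:
  y_1 = -wx²(x²-4Lx+6L²)/(24EI) = -9·(4/3)²·((4/3)²-4·4·(4/3)+6·4²)/(24·5000) = -172/16875 m
Load 2 — triangular load w₀=-20 kN/m (0→w₀ over full span):
  y_2 = (w₀Lx³/12-w₀L²x²/6-w₀x⁵/(120L))/EI = ((-20)·4·(4/3)³/12-(-20)·4²·(4/3)²/6-(-20)·(4/3)⁵/(120·4))/5000 = 7216/455625 m
Load 3 — point force P=8 kN at a=8/3 m (b=L-a=4/3):
  y_3 = -Px²(3a-x)/(6EI)  [x≤a] = -8·(4/3)²·(3·(8/3)-(4/3))/(6·5000) = -32/10125 m
Load 4 — point force P=4 kN at a=1 m (b=L-a=3):
  y_4 = -Pa²(3x-a)/(6EI)  [x>a] = -4·1²·(3·(4/3)-1)/(6·5000) = -1/2500 m
Superposition: y = Σ y_i = 3799/1822500 m ≈ 0.002084 m

y(4/3) = 3799/1822500 m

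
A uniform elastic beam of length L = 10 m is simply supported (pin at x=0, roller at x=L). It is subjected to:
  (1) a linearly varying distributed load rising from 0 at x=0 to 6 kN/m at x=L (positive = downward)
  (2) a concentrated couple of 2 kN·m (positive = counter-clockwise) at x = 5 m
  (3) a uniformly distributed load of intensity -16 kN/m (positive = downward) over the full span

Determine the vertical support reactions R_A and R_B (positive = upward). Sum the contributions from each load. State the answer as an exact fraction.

Load 1 — triangular load w₀=6 kN/m (0→w₀ over full span):
  R_A = w₀L/6 = 6·10/6 = 10 kN
  R_B = w₀L/3 = 6·10/3 = 20 kN
Load 2 — applied couple M₀=2 kN·m at a=5 m (b=L-a=5):
  R_A = M₀/L = 2/10 = 1/5 kN
  R_B = -M₀/L = -2/10 = -1/5 kN
Load 3 — uniform load w=-16 kN/m over full span:
  R_A = wL/2 = (-16)·10/2 = -80 kN
  R_B = wL/2 = (-16)·10/2 = -80 kN
Superposition: R_A = -349/5 kN, R_B = -301/5 kN

R_A = -349/5 kN, R_B = -301/5 kN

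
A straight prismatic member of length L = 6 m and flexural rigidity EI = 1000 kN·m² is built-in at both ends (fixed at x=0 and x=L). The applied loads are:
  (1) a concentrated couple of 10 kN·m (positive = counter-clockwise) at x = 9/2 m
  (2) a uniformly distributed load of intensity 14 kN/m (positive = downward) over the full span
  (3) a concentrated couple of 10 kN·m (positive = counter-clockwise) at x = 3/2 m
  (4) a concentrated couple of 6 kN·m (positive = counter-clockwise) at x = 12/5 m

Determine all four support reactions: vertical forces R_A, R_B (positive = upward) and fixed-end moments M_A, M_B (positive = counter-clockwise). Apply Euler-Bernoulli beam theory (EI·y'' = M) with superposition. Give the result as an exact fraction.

R_A = 4719/100 kN, M_A = 4397/100 kN·m, R_B = 3681/100 kN, M_B = -3883/100 kN·m

Load 1 — applied couple M₀=10 kN·m at a=9/2 m (b=L-a=3/2):
  R_A = 6M₀ab/L³ = 6·10·(9/2)·(3/2)/6³ = 15/8 kN
  M_A = M₀b(2a-b)/L² = 10·(3/2)·(2·(9/2)-(3/2))/6² = 25/8 kN·m
  R_B = -6M₀ab/L³ = -6·10·(9/2)·(3/2)/6³ = -15/8 kN
  M_B = M₀a(2b-a)/L² = 10·(9/2)·(2·(3/2)-(9/2))/6² = -15/8 kN·m
Load 2 — uniform load w=14 kN/m over full span:
  R_A = wL/2 = 14·6/2 = 42 kN
  M_A = wL²/12 = 14·6²/12 = 42 kN·m
  R_B = wL/2 = 14·6/2 = 42 kN
  M_B = -wL²/12 = -14·6²/12 = -42 kN·m
Load 3 — applied couple M₀=10 kN·m at a=3/2 m (b=L-a=9/2):
  R_A = 6M₀ab/L³ = 6·10·(3/2)·(9/2)/6³ = 15/8 kN
  M_A = M₀b(2a-b)/L² = 10·(9/2)·(2·(3/2)-(9/2))/6² = -15/8 kN·m
  R_B = -6M₀ab/L³ = -6·10·(3/2)·(9/2)/6³ = -15/8 kN
  M_B = M₀a(2b-a)/L² = 10·(3/2)·(2·(9/2)-(3/2))/6² = 25/8 kN·m
Load 4 — applied couple M₀=6 kN·m at a=12/5 m (b=L-a=18/5):
  R_A = 6M₀ab/L³ = 6·6·(12/5)·(18/5)/6³ = 36/25 kN
  M_A = M₀b(2a-b)/L² = 6·(18/5)·(2·(12/5)-(18/5))/6² = 18/25 kN·m
  R_B = -6M₀ab/L³ = -6·6·(12/5)·(18/5)/6³ = -36/25 kN
  M_B = M₀a(2b-a)/L² = 6·(12/5)·(2·(18/5)-(12/5))/6² = 48/25 kN·m
Superposition: R_A = 4719/100 kN, M_A = 4397/100 kN·m, R_B = 3681/100 kN, M_B = -3883/100 kN·m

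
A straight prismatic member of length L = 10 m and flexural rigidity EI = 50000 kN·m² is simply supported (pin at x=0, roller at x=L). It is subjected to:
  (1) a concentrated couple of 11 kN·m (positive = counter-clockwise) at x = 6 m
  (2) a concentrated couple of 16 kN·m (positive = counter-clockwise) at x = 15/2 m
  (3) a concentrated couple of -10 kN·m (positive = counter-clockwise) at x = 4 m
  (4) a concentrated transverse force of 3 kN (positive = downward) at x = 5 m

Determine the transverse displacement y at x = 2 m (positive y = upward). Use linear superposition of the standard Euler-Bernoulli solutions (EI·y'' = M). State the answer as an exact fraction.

y(2) = -983/500000 m

Load 1 — applied couple M₀=11 kN·m at a=6 m (b=L-a=4):
  y_1 = (M₀x³/(6L)+C₁x)/EI  [x≤a] with C₁=M₀(3b²-L²)/(6L)=-143/15 = (11·2³/(6·10)+(-143/15)·2)/50000 = -11/31250 m
Load 2 — applied couple M₀=16 kN·m at a=15/2 m (b=L-a=5/2):
  y_2 = (M₀x³/(6L)+C₁x)/EI  [x≤a] with C₁=M₀(3b²-L²)/(6L)=-65/3 = (16·2³/(6·10)+(-65/3)·2)/50000 = -103/125000 m
Load 3 — applied couple M₀=-10 kN·m at a=4 m (b=L-a=6):
  y_3 = (M₀x³/(6L)+C₁x)/EI  [x≤a] with C₁=M₀(3b²-L²)/(6L)=-4/3 = ((-10)·2³/(6·10)+(-4/3)·2)/50000 = -1/12500 m
Load 4 — point force P=3 kN at a=5 m (b=L-a=5):
  y_4 = -Pbx(L²-b²-x²)/(6LEI)  [x≤a] = -3·5·2·(10²-5²-2²)/(6·10·50000) = -71/100000 m
Superposition: y = Σ y_i = -983/500000 m ≈ -0.001966 m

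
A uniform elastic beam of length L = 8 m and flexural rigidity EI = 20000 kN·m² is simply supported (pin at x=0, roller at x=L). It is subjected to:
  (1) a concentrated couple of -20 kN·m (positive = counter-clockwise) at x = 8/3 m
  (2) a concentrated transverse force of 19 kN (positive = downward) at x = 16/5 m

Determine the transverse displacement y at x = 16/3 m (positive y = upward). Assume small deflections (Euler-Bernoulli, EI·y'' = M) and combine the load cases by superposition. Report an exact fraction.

y(16/3) = -62356/6328125 m

Load 1 — applied couple M₀=-20 kN·m at a=8/3 m (b=L-a=16/3):
  y_1 = (M₀x³/(6L)-M₀(x-a)²/2+C₁x)/EI  [x>a] with C₁=M₀(3b²-L²)/(6L)=-80/9 = ((-20)·(16/3)³/(6·8)-(-20)·((16/3)-(8/3))²/2+(-80/9)·(16/3))/20000 = -4/2025 m
Load 2 — point force P=19 kN at a=16/5 m (b=L-a=24/5):
  y_2 = -Pa(L-x)(2Lx-a²-x²)/(6LEI)  [x>a] = -19·(16/5)·(8-(16/3))·(2·8·(16/3)-(16/5)²-(16/3)²)/(6·8·20000) = -49856/6328125 m
Superposition: y = Σ y_i = -62356/6328125 m ≈ -0.009854 m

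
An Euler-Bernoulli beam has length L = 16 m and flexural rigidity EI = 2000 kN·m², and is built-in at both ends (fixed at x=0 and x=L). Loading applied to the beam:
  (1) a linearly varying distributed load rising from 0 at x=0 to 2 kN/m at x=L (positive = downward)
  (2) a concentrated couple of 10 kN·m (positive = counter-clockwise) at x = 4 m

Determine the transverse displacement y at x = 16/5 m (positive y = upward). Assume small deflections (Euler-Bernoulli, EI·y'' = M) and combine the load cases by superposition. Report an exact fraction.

Load 1 — triangular load w₀=2 kN/m (0→w₀ over full span):
  y_1 = -w₀x²(L-x)²(x+2L)/(120LEI) = -2·(16/5)²·(16-(16/5))²·((16/5)+2·16)/(120·16·2000) = -180224/5859375 m
Load 2 — applied couple M₀=10 kN·m at a=4 m (b=L-a=12):
  y_2 = (R_Ax³/6 - M_Ax²/2)/EI  [x≤a] with R_A=45/64, M_A=-15/8 = ((45/64)·(16/5)³/6 - (-15/8)·(16/5)²/2)/2000 = 21/3125 m
Superposition: y = Σ y_i = -140849/5859375 m ≈ -0.024038 m

y(16/5) = -140849/5859375 m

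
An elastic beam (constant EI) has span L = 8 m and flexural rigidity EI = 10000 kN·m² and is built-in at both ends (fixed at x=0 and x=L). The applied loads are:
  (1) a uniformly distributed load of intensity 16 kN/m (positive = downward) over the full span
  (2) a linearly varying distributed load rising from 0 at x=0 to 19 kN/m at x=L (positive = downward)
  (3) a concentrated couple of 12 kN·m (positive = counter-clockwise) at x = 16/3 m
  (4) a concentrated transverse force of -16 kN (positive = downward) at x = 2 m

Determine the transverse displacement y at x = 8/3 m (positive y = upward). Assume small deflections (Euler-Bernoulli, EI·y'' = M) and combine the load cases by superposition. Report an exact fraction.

Load 1 — uniform load w=16 kN/m over full span:
  y_1 = -wx²(L-x)²/(24EI) = -16·(8/3)²·(8-(8/3))²/(24·10000) = -2048/151875 m
Load 2 — triangular load w₀=19 kN/m (0→w₀ over full span):
  y_2 = -w₀x²(L-x)²(x+2L)/(120LEI) = -19·(8/3)²·(8-(8/3))²·((8/3)+2·8)/(120·8·10000) = -17024/2278125 m
Load 3 — applied couple M₀=12 kN·m at a=16/3 m (b=L-a=8/3):
  y_3 = (R_Ax³/6 - M_Ax²/2)/EI  [x≤a] with R_A=2, M_A=4 = (2·(8/3)³/6 - 4·(8/3)²/2)/10000 = -8/10125 m
Load 4 — point force P=-16 kN at a=2 m (b=L-a=6):
  y_4 = -Pa²(L-x)²(3bL-(3b+a)(L-x))/(6L³EI)  [x>a] = -(-16)·2²·(8-(8/3))²·(3·6·8-(3·6+2)·(8-(8/3)))/(6·8³·10000) = 112/50625 m
Superposition: y = Σ y_i = -44504/2278125 m ≈ -0.019535 m

y(8/3) = -44504/2278125 m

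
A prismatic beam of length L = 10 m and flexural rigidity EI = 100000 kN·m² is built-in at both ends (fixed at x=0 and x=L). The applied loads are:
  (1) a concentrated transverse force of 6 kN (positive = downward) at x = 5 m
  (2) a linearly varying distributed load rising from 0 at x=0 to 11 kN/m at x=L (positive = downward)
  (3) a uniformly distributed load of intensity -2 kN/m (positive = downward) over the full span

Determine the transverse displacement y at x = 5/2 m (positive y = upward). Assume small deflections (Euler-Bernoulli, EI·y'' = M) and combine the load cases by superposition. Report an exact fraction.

Load 1 — point force P=6 kN at a=5 m (b=L-a=5):
  y_1 = -Pb²x²(3aL-(3a+b)x)/(6L³EI)  [x≤a] = -6·5²·(5/2)²·(3·5·10-(3·5+5)·(5/2))/(6·10³·100000) = -1/6400 m
Load 2 — triangular load w₀=11 kN/m (0→w₀ over full span):
  y_2 = -w₀x²(L-x)²(x+2L)/(120LEI) = -11·(5/2)²·(10-(5/2))²·((5/2)+2·10)/(120·10·100000) = -297/409600 m
Load 3 — uniform load w=-2 kN/m over full span:
  y_3 = -wx²(L-x)²/(24EI) = -(-2)·(5/2)²·(10-(5/2))²/(24·100000) = 3/10240 m
Superposition: y = Σ y_i = -241/409600 m ≈ -0.000588 m

y(5/2) = -241/409600 m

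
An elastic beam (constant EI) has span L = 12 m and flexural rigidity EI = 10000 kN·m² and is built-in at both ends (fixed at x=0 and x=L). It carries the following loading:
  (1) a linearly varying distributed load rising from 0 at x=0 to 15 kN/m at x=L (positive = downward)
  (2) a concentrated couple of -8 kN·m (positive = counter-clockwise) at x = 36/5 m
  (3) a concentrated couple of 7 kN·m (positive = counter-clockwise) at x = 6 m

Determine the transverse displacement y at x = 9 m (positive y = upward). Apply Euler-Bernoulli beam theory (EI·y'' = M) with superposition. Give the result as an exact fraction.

y(9) = -7893/320000 m

Load 1 — triangular load w₀=15 kN/m (0→w₀ over full span):
  y_1 = -w₀x²(L-x)²(x+2L)/(120LEI) = -15·9²·(12-9)²·(9+2·12)/(120·12·10000) = -8019/320000 m
Load 2 — applied couple M₀=-8 kN·m at a=36/5 m (b=L-a=24/5):
  y_2 = (R_Ax³/6 - M_Ax²/2 - M₀(x-a)²/2)/EI  [x>a] with R_A=-24/25, M_A=-64/25 = ((-24/25)·9³/6 - (-64/25)·9²/2 - (-8)·(9-(36/5))²/2)/10000 = 0 m
Load 3 — applied couple M₀=7 kN·m at a=6 m (b=L-a=6):
  y_3 = (R_Ax³/6 - M_Ax²/2 - M₀(x-a)²/2)/EI  [x>a] with R_A=7/8, M_A=7/4 = ((7/8)·9³/6 - (7/4)·9²/2 - 7·(9-6)²/2)/10000 = 63/160000 m
Superposition: y = Σ y_i = -7893/320000 m ≈ -0.024666 m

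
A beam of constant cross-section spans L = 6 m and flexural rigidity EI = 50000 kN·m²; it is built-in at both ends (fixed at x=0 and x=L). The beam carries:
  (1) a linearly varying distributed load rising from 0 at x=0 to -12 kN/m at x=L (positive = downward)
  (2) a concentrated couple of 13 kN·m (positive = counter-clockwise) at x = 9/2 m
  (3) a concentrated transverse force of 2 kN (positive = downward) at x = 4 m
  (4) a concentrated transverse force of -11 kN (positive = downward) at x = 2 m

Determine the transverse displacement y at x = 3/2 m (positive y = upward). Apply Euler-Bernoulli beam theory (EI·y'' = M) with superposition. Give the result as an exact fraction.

y(3/2) = 49001/192000000 m

Load 1 — triangular load w₀=-12 kN/m (0→w₀ over full span):
  y_1 = -w₀x²(L-x)²(x+2L)/(120LEI) = -(-12)·(3/2)²·(6-(3/2))²·((3/2)+2·6)/(120·6·50000) = 6561/32000000 m
Load 2 — applied couple M₀=13 kN·m at a=9/2 m (b=L-a=3/2):
  y_2 = (R_Ax³/6 - M_Ax²/2)/EI  [x≤a] with R_A=39/16, M_A=65/16 = ((39/16)·(3/2)³/6 - (65/16)·(3/2)²/2)/50000 = -819/12800000 m
Load 3 — point force P=2 kN at a=4 m (b=L-a=2):
  y_3 = -Pb²x²(3aL-(3a+b)x)/(6L³EI)  [x≤a] = -2·2²·(3/2)²·(3·4·6-(3·4+2)·(3/2))/(6·6³·50000) = -17/1200000 m
Load 4 — point force P=-11 kN at a=2 m (b=L-a=4):
  y_4 = -Pb²x²(3aL-(3a+b)x)/(6L³EI)  [x≤a] = -(-11)·4²·(3/2)²·(3·2·6-(3·2+4)·(3/2))/(6·6³·50000) = 77/600000 m
Superposition: y = Σ y_i = 49001/192000000 m ≈ 0.000255 m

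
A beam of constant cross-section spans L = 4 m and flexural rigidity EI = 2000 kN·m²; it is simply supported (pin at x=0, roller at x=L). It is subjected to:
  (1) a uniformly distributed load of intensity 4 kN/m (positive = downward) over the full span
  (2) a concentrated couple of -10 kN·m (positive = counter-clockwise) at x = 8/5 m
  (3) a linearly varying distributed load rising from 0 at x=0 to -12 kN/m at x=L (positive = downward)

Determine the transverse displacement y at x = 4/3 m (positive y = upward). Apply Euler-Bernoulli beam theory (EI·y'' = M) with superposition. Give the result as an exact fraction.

Load 1 — uniform load w=4 kN/m over full span:
  y_1 = -wx(L³-2Lx²+x³)/(24EI) = -4·(4/3)·(4³-2·4·(4/3)²+(4/3)³)/(24·2000) = -176/30375 m
Load 2 — applied couple M₀=-10 kN·m at a=8/5 m (b=L-a=12/5):
  y_2 = (M₀x³/(6L)+C₁x)/EI  [x≤a] with C₁=M₀(3b²-L²)/(6L)=-8/15 = ((-10)·(4/3)³/(6·4)+(-8/15)·(4/3))/2000 = -43/50625 m
Load 3 — triangular load w₀=-12 kN/m (0→w₀ over full span):
  y_3 = -w₀x(7L⁴-10L²x²+3x⁴)/(360LEI) = -(-12)·(4/3)·(7·4⁴-10·4²·(4/3)²+3·(4/3)⁴)/(360·4·2000) = 256/30375 m
Superposition: y = Σ y_i = 271/151875 m ≈ 0.001784 m

y(4/3) = 271/151875 m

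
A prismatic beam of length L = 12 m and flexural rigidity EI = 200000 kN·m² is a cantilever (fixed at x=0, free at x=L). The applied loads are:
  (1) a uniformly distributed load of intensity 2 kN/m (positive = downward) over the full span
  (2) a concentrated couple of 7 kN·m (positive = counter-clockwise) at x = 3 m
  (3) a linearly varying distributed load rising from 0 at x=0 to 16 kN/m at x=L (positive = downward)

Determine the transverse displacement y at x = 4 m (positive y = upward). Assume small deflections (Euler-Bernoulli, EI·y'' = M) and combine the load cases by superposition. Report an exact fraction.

Load 1 — uniform load w=2 kN/m over full span:
  y_1 = -wx²(x²-4Lx+6L²)/(24EI) = -2·4²·(4²-4·12·4+6·12²)/(24·200000) = -43/9375 m
Load 2 — applied couple M₀=7 kN·m at a=3 m (b=L-a=9):
  y_2 = M₀a(2x-a)/(2EI)  [x>a] = 7·3·(2·4-3)/(2·200000) = 21/80000 m
Load 3 — triangular load w₀=16 kN/m (0→w₀ over full span):
  y_3 = (w₀Lx³/12-w₀L²x²/6-w₀x⁵/(120L))/EI = (16·12·4³/12-16·12²·4²/6-16·4⁵/(120·12))/200000 = -3608/140625 m
Superposition: y = Σ y_i = -539659/18000000 m ≈ -0.029981 m

y(4) = -539659/18000000 m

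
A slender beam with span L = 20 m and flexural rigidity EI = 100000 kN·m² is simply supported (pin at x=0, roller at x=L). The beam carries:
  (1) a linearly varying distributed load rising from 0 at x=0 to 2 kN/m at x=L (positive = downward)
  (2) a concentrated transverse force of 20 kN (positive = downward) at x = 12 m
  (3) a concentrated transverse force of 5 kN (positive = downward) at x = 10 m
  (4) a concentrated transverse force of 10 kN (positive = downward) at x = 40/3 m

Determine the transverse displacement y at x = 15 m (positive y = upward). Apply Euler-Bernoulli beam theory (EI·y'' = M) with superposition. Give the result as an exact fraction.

y(15) = -1432877/25920000 m

Load 1 — triangular load w₀=2 kN/m (0→w₀ over full span):
  y_1 = -w₀x(7L⁴-10L²x²+3x⁴)/(360LEI) = -2·15·(7·20⁴-10·20²·15²+3·15⁴)/(360·20·100000) = -119/7680 m
Load 2 — point force P=20 kN at a=12 m (b=L-a=8):
  y_2 = -Pa(L-x)(2Lx-a²-x²)/(6LEI)  [x>a] = -20·12·(20-15)·(2·20·15-12²-15²)/(6·20·100000) = -231/10000 m
Load 3 — point force P=5 kN at a=10 m (b=L-a=10):
  y_3 = -Pa(L-x)(2Lx-a²-x²)/(6LEI)  [x>a] = -5·10·(20-15)·(2·20·15-10²-15²)/(6·20·100000) = -11/1920 m
Load 4 — point force P=10 kN at a=40/3 m (b=L-a=20/3):
  y_4 = -Pa(L-x)(2Lx-a²-x²)/(6LEI)  [x>a] = -10·(40/3)·(20-15)·(2·20·15-(40/3)²-15²)/(6·20·100000) = -71/6480 m
Superposition: y = Σ y_i = -1432877/25920000 m ≈ -0.055281 m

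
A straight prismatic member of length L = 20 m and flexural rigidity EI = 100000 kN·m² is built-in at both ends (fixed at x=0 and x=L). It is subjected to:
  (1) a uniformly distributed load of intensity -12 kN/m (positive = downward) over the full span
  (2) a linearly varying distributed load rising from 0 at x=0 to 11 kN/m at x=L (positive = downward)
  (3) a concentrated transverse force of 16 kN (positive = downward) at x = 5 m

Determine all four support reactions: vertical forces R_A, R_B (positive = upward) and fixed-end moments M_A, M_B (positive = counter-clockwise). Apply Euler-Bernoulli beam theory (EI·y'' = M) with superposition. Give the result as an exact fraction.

R_A = -147/2 kN, M_A = -625/3 kN·m, R_B = -81/2 kN, M_B = 165 kN·m

Load 1 — uniform load w=-12 kN/m over full span:
  R_A = wL/2 = (-12)·20/2 = -120 kN
  M_A = wL²/12 = (-12)·20²/12 = -400 kN·m
  R_B = wL/2 = (-12)·20/2 = -120 kN
  M_B = -wL²/12 = -(-12)·20²/12 = 400 kN·m
Load 2 — triangular load w₀=11 kN/m (0→w₀ over full span):
  R_A = 3w₀L/20 = 3·11·20/20 = 33 kN
  M_A = w₀L²/30 = 11·20²/30 = 440/3 kN·m
  R_B = 7w₀L/20 = 7·11·20/20 = 77 kN
  M_B = -w₀L²/20 = -11·20²/20 = -220 kN·m
Load 3 — point force P=16 kN at a=5 m (b=L-a=15):
  R_A = Pb²(3a+b)/L³ = 16·15²·(3·5+15)/20³ = 27/2 kN
  M_A = Pab²/L² = 16·5·15²/20² = 45 kN·m
  R_B = Pa²(a+3b)/L³ = 16·5²·(5+3·15)/20³ = 5/2 kN
  M_B = -Pa²b/L² = -16·5²·15/20² = -15 kN·m
Superposition: R_A = -147/2 kN, M_A = -625/3 kN·m, R_B = -81/2 kN, M_B = 165 kN·m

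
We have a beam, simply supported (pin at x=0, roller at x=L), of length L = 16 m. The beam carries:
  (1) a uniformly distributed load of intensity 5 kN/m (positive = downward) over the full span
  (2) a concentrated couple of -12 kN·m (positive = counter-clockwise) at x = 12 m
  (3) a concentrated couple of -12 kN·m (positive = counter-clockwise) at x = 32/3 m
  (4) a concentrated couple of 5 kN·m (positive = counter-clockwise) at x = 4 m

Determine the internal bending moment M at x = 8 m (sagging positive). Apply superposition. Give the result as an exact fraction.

M(8) = 291/2 kN·m

Load 1 — uniform load w=5 kN/m over full span:
  M_1 = wx(L-x)/2 = 5·8·(16-8)/2 = 160 kN·m
Load 2 — applied couple M₀=-12 kN·m at a=12 m (b=L-a=4):
  M_2 = M₀x/L  [x≤a] = (-12)·8/16 = -6 kN·m
Load 3 — applied couple M₀=-12 kN·m at a=32/3 m (b=L-a=16/3):
  M_3 = M₀x/L  [x≤a] = (-12)·8/16 = -6 kN·m
Load 4 — applied couple M₀=5 kN·m at a=4 m (b=L-a=12):
  M_4 = M₀x/L - M₀  [x>a] = 5·8/16 - 5 = -5/2 kN·m
Superposition: M = Σ M_i = 291/2 kN·m ≈ 145.500000 kN·m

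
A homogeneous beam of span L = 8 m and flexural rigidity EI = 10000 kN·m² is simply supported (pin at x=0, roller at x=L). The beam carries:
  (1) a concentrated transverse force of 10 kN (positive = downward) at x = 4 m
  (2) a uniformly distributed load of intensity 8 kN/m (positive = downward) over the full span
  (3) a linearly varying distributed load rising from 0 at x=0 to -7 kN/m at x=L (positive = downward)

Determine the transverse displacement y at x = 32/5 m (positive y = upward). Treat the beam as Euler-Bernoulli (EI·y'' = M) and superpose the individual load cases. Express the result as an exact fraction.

y(32/5) = -578524/29296875 m

Load 1 — point force P=10 kN at a=4 m (b=L-a=4):
  y_1 = -Pa(L-x)(2Lx-a²-x²)/(6LEI)  [x>a] = -10·4·(8-(32/5))·(2·8·(32/5)-4²-(32/5)²)/(6·8·10000) = -284/46875 m
Load 2 — uniform load w=8 kN/m over full span:
  y_2 = -wx(L³-2Lx²+x³)/(24EI) = -8·(32/5)·(8³-2·8·(32/5)²+(32/5)³)/(24·10000) = -29696/1171875 m
Load 3 — triangular load w₀=-7 kN/m (0→w₀ over full span):
  y_3 = -w₀x(7L⁴-10L²x²+3x⁴)/(360LEI) = -(-7)·(32/5)·(7·8⁴-10·8²·(32/5)²+3·(32/5)⁴)/(360·8·10000) = 113792/9765625 m
Superposition: y = Σ y_i = -578524/29296875 m ≈ -0.019747 m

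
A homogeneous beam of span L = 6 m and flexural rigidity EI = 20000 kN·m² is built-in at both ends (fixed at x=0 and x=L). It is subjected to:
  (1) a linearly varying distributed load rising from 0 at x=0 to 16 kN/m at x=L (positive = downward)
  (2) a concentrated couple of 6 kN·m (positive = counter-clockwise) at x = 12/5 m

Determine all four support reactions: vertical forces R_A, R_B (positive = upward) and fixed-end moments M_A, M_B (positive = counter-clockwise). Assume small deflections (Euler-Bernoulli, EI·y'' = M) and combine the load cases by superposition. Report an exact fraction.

R_A = 396/25 kN, M_A = 498/25 kN·m, R_B = 804/25 kN, M_B = -672/25 kN·m

Load 1 — triangular load w₀=16 kN/m (0→w₀ over full span):
  R_A = 3w₀L/20 = 3·16·6/20 = 72/5 kN
  M_A = w₀L²/30 = 16·6²/30 = 96/5 kN·m
  R_B = 7w₀L/20 = 7·16·6/20 = 168/5 kN
  M_B = -w₀L²/20 = -16·6²/20 = -144/5 kN·m
Load 2 — applied couple M₀=6 kN·m at a=12/5 m (b=L-a=18/5):
  R_A = 6M₀ab/L³ = 6·6·(12/5)·(18/5)/6³ = 36/25 kN
  M_A = M₀b(2a-b)/L² = 6·(18/5)·(2·(12/5)-(18/5))/6² = 18/25 kN·m
  R_B = -6M₀ab/L³ = -6·6·(12/5)·(18/5)/6³ = -36/25 kN
  M_B = M₀a(2b-a)/L² = 6·(12/5)·(2·(18/5)-(12/5))/6² = 48/25 kN·m
Superposition: R_A = 396/25 kN, M_A = 498/25 kN·m, R_B = 804/25 kN, M_B = -672/25 kN·m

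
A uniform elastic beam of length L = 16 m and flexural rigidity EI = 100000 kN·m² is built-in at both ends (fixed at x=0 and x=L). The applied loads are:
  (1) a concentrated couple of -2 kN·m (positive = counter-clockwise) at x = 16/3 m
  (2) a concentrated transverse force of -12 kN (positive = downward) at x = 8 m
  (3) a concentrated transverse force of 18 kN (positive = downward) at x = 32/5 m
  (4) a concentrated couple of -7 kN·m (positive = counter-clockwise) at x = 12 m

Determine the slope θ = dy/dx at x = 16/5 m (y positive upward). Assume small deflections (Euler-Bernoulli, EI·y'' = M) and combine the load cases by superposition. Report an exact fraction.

Load 1 — applied couple M₀=-2 kN·m at a=16/3 m (b=L-a=32/3):
  θ_1 = (R_Ax²/2 - M_Ax)/EI  [x≤a] with R_A=-1/6, M_A=0 = ((-1/6)·(16/5)²/2 - 0·(16/5))/100000 = -2/234375 rad
Load 2 — point force P=-12 kN at a=8 m (b=L-a=8):
  θ_2 = -Pb²x(2aL-(3a+b)x)/(2L³EI)  [x≤a] = -(-12)·8²·(16/5)·(2·8·16-(3·8+8)·(16/5))/(2·16³·100000) = 36/78125 rad
Load 3 — point force P=18 kN at a=32/5 m (b=L-a=48/5):
  θ_3 = -Pb²x(2aL-(3a+b)x)/(2L³EI)  [x≤a] = -18·(48/5)²·(16/5)·(2·(32/5)·16-(3·(32/5)+(48/5))·(16/5))/(2·16³·100000) = -7128/9765625 rad
Load 4 — applied couple M₀=-7 kN·m at a=12 m (b=L-a=4):
  θ_4 = (R_Ax²/2 - M_Ax)/EI  [x≤a] with R_A=-63/128, M_A=-35/16 = ((-63/128)·(16/5)²/2 - (-35/16)·(16/5))/100000 = 7/156250 rad
Superposition: θ = Σ θ_i = -13643/58593750 rad ≈ -0.000233 rad

θ(16/5) = -13643/58593750 rad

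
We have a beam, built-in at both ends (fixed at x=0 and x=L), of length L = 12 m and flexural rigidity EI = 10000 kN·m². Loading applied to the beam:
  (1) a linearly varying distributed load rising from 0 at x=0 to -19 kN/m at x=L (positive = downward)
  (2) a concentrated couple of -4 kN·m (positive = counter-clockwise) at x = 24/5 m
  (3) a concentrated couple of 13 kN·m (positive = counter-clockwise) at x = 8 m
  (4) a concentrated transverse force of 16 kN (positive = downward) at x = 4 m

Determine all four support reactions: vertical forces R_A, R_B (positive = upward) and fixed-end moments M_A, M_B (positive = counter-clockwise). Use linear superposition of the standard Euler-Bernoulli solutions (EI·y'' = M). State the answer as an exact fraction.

Load 1 — triangular load w₀=-19 kN/m (0→w₀ over full span):
  R_A = 3w₀L/20 = 3·(-19)·12/20 = -171/5 kN
  M_A = w₀L²/30 = (-19)·12²/30 = -456/5 kN·m
  R_B = 7w₀L/20 = 7·(-19)·12/20 = -399/5 kN
  M_B = -w₀L²/20 = -(-19)·12²/20 = 684/5 kN·m
Load 2 — applied couple M₀=-4 kN·m at a=24/5 m (b=L-a=36/5):
  R_A = 6M₀ab/L³ = 6·(-4)·(24/5)·(36/5)/12³ = -12/25 kN
  M_A = M₀b(2a-b)/L² = (-4)·(36/5)·(2·(24/5)-(36/5))/12² = -12/25 kN·m
  R_B = -6M₀ab/L³ = -6·(-4)·(24/5)·(36/5)/12³ = 12/25 kN
  M_B = M₀a(2b-a)/L² = (-4)·(24/5)·(2·(36/5)-(24/5))/12² = -32/25 kN·m
Load 3 — applied couple M₀=13 kN·m at a=8 m (b=L-a=4):
  R_A = 6M₀ab/L³ = 6·13·8·4/12³ = 13/9 kN
  M_A = M₀b(2a-b)/L² = 13·4·(2·8-4)/12² = 13/3 kN·m
  R_B = -6M₀ab/L³ = -6·13·8·4/12³ = -13/9 kN
  M_B = M₀a(2b-a)/L² = 13·8·(2·4-8)/12² = 0 kN·m
Load 4 — point force P=16 kN at a=4 m (b=L-a=8):
  R_A = Pb²(3a+b)/L³ = 16·8²·(3·4+8)/12³ = 320/27 kN
  M_A = Pab²/L² = 16·4·8²/12² = 256/9 kN·m
  R_B = Pa²(a+3b)/L³ = 16·4²·(4+3·8)/12³ = 112/27 kN
  M_B = -Pa²b/L² = -16·4²·8/12² = -128/9 kN·m
Superposition: R_A = -14434/675 kN, M_A = -13253/225 kN·m, R_B = -51716/675 kN, M_B = 27292/225 kN·m

R_A = -14434/675 kN, M_A = -13253/225 kN·m, R_B = -51716/675 kN, M_B = 27292/225 kN·m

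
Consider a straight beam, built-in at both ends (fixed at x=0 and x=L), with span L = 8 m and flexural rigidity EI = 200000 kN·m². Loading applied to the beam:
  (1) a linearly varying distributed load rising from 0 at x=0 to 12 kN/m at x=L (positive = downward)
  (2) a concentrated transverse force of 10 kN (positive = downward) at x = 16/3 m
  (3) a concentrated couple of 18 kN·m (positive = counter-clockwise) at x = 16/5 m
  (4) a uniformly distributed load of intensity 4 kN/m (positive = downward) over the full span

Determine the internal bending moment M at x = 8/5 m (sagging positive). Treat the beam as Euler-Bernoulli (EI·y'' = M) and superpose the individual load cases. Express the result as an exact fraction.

M(8/5) = -718/225 kN·m

Load 1 — triangular load w₀=12 kN/m (0→w₀ over full span):
  M_1 = 3w₀Lx/20 - w₀L²/30 - w₀x³/(6L) = 3·12·8·(8/5)/20 - 12·8²/30 - 12·(8/5)³/(6·8) = -448/125 kN·m
Load 2 — point force P=10 kN at a=16/3 m (b=L-a=8/3):
  M_2 = Pb²(3a+b)x/L³ - Pab²/L²  [x≤a] = 10·(8/3)²·(3·(16/3)+(8/3))·(8/5)/8³ - 10·(16/3)·(8/3)²/8² = -16/9 kN·m
Load 3 — applied couple M₀=18 kN·m at a=16/5 m (b=L-a=24/5):
  M_3 = R_Ax - M_A  [x≤a] with R_A=81/25, M_A=54/25 = (81/25)·(8/5) - (54/25) = 378/125 kN·m
Load 4 — uniform load w=4 kN/m over full span:
  M_4 = wLx/2 - wL²/12 - wx²/2 = 4·8·(8/5)/2 - 4·8²/12 - 4·(8/5)²/2 = -64/75 kN·m
Superposition: M = Σ M_i = -718/225 kN·m ≈ -3.191111 kN·m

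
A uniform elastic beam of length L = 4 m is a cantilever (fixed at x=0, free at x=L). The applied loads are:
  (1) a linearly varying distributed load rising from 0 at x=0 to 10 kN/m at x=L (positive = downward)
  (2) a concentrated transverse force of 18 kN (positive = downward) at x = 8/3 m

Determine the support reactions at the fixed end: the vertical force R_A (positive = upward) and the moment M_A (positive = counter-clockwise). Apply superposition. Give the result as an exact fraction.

R_A = 38 kN, M_A = 304/3 kN·m

Load 1 — triangular load w₀=10 kN/m (0→w₀ over full span):
  R_A = w₀L/2 = 10·4/2 = 20 kN
  M_A = w₀L²/3 = 10·4²/3 = 160/3 kN·m
Load 2 — point force P=18 kN at a=8/3 m (b=L-a=4/3):
  R_A = P = 18 kN
  M_A = Pa = 18·(8/3) = 48 kN·m
Superposition: R_A = 38 kN, M_A = 304/3 kN·m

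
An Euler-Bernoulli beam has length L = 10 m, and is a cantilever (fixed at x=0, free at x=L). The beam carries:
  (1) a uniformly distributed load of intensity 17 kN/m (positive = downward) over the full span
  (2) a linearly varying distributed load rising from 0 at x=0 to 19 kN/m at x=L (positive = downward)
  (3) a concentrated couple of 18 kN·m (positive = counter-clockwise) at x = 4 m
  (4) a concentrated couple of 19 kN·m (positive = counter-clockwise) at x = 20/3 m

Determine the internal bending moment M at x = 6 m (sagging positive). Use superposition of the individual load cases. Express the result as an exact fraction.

M(6) = -3731/15 kN·m

Load 1 — uniform load w=17 kN/m over full span:
  M_1 = -w(L-x)²/2 = -17·(10-6)²/2 = -136 kN·m
Load 2 — triangular load w₀=19 kN/m (0→w₀ over full span):
  M_2 = w₀Lx/2 - w₀L²/3 - w₀x³/(6L) = 19·10·6/2 - 19·10²/3 - 19·6³/(6·10) = -1976/15 kN·m
Load 3 — applied couple M₀=18 kN·m at a=4 m (b=L-a=6):
  M_3 = 0  [x>a] = 0 kN·m
Load 4 — applied couple M₀=19 kN·m at a=20/3 m (b=L-a=10/3):
  M_4 = M₀  [x≤a] = 19 = 19 kN·m
Superposition: M = Σ M_i = -3731/15 kN·m ≈ -248.733333 kN·m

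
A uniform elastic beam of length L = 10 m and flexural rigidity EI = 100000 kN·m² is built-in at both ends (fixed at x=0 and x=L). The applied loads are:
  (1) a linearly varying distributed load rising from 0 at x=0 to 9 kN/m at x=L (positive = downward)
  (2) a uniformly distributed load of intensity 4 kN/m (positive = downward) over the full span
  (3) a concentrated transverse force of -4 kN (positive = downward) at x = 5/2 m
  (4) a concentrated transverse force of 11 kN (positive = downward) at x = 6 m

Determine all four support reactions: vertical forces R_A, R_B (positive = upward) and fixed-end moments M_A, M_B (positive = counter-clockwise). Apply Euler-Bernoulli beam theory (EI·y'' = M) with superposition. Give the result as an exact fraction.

Load 1 — triangular load w₀=9 kN/m (0→w₀ over full span):
  R_A = 3w₀L/20 = 3·9·10/20 = 27/2 kN
  M_A = w₀L²/30 = 9·10²/30 = 30 kN·m
  R_B = 7w₀L/20 = 7·9·10/20 = 63/2 kN
  M_B = -w₀L²/20 = -9·10²/20 = -45 kN·m
Load 2 — uniform load w=4 kN/m over full span:
  R_A = wL/2 = 4·10/2 = 20 kN
  M_A = wL²/12 = 4·10²/12 = 100/3 kN·m
  R_B = wL/2 = 4·10/2 = 20 kN
  M_B = -wL²/12 = -4·10²/12 = -100/3 kN·m
Load 3 — point force P=-4 kN at a=5/2 m (b=L-a=15/2):
  R_A = Pb²(3a+b)/L³ = (-4)·(15/2)²·(3·(5/2)+(15/2))/10³ = -27/8 kN
  M_A = Pab²/L² = (-4)·(5/2)·(15/2)²/10² = -45/8 kN·m
  R_B = Pa²(a+3b)/L³ = (-4)·(5/2)²·((5/2)+3·(15/2))/10³ = -5/8 kN
  M_B = -Pa²b/L² = -(-4)·(5/2)²·(15/2)/10² = 15/8 kN·m
Load 4 — point force P=11 kN at a=6 m (b=L-a=4):
  R_A = Pb²(3a+b)/L³ = 11·4²·(3·6+4)/10³ = 484/125 kN
  M_A = Pab²/L² = 11·6·4²/10² = 264/25 kN·m
  R_B = Pa²(a+3b)/L³ = 11·6²·(6+3·4)/10³ = 891/125 kN
  M_B = -Pa²b/L² = -11·6²·4/10² = -396/25 kN·m
Superposition: R_A = 33997/1000 kN, M_A = 40961/600 kN·m, R_B = 58003/1000 kN, M_B = -55379/600 kN·m

R_A = 33997/1000 kN, M_A = 40961/600 kN·m, R_B = 58003/1000 kN, M_B = -55379/600 kN·m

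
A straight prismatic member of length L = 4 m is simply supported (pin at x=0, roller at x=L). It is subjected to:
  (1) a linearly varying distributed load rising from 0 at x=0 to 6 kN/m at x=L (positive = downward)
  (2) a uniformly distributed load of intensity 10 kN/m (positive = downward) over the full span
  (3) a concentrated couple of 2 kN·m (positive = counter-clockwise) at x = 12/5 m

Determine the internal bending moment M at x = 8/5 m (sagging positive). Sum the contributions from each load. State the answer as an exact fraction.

M(8/5) = 3172/125 kN·m

Load 1 — triangular load w₀=6 kN/m (0→w₀ over full span):
  M_1 = w₀Lx/6 - w₀x³/(6L) = 6·4·(8/5)/6 - 6·(8/5)³/(6·4) = 672/125 kN·m
Load 2 — uniform load w=10 kN/m over full span:
  M_2 = wx(L-x)/2 = 10·(8/5)·(4-(8/5))/2 = 96/5 kN·m
Load 3 — applied couple M₀=2 kN·m at a=12/5 m (b=L-a=8/5):
  M_3 = M₀x/L  [x≤a] = 2·(8/5)/4 = 4/5 kN·m
Superposition: M = Σ M_i = 3172/125 kN·m ≈ 25.376000 kN·m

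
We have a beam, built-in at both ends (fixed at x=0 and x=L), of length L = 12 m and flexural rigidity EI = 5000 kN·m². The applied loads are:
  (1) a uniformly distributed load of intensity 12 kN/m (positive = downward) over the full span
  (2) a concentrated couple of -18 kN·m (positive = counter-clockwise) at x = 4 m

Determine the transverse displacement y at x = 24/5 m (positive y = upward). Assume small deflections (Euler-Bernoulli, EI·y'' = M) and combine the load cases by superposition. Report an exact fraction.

y(24/5) = -49086/390625 m

Load 1 — uniform load w=12 kN/m over full span:
  y_1 = -wx²(L-x)²/(24EI) = -12·(24/5)²·(12-(24/5))²/(24·5000) = -46656/390625 m
Load 2 — applied couple M₀=-18 kN·m at a=4 m (b=L-a=8):
  y_2 = (R_Ax³/6 - M_Ax²/2 - M₀(x-a)²/2)/EI  [x>a] with R_A=-2, M_A=0 = ((-2)·(24/5)³/6 - 0·(24/5)²/2 - (-18)·((24/5)-4)²/2)/5000 = -486/78125 m
Superposition: y = Σ y_i = -49086/390625 m ≈ -0.125660 m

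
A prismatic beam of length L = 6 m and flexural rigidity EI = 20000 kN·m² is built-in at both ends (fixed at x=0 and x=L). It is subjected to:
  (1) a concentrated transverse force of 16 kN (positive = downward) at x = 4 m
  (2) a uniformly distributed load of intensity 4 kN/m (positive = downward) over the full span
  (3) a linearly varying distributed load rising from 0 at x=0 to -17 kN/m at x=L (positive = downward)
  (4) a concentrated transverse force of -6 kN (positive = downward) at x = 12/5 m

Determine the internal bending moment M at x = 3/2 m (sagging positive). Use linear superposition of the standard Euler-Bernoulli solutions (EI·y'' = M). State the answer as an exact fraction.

M(3/2) = -35753/36000 kN·m

Load 1 — point force P=16 kN at a=4 m (b=L-a=2):
  M_1 = Pb²(3a+b)x/L³ - Pab²/L²  [x≤a] = 16·2²·(3·4+2)·(3/2)/6³ - 16·4·2²/6² = -8/9 kN·m
Load 2 — uniform load w=4 kN/m over full span:
  M_2 = wLx/2 - wL²/12 - wx²/2 = 4·6·(3/2)/2 - 4·6²/12 - 4·(3/2)²/2 = 3/2 kN·m
Load 3 — triangular load w₀=-17 kN/m (0→w₀ over full span):
  M_3 = 3w₀Lx/20 - w₀L²/30 - w₀x³/(6L) = 3·(-17)·6·(3/2)/20 - (-17)·6²/30 - (-17)·(3/2)³/(6·6) = -153/160 kN·m
Load 4 — point force P=-6 kN at a=12/5 m (b=L-a=18/5):
  M_4 = Pb²(3a+b)x/L³ - Pab²/L²  [x≤a] = (-6)·(18/5)²·(3·(12/5)+(18/5))·(3/2)/6³ - (-6)·(12/5)·(18/5)²/6² = -81/125 kN·m
Superposition: M = Σ M_i = -35753/36000 kN·m ≈ -0.993139 kN·m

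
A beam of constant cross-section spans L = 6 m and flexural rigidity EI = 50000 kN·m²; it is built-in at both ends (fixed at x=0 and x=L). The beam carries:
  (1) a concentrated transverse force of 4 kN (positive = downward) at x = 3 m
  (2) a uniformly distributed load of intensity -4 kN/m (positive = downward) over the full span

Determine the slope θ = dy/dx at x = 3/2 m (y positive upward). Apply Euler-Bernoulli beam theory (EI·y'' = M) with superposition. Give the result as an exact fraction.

Load 1 — point force P=4 kN at a=3 m (b=L-a=3):
  θ_1 = -Pb²x(2aL-(3a+b)x)/(2L³EI)  [x≤a] = -4·3²·(3/2)·(2·3·6-(3·3+3)·(3/2))/(2·6³·50000) = -9/200000 rad
Load 2 — uniform load w=-4 kN/m over full span:
  θ_2 = -wx(L-x)(L-2x)/(12EI) = -(-4)·(3/2)·(6-(3/2))·(6-2·(3/2))/(12·50000) = 27/200000 rad
Superposition: θ = Σ θ_i = 9/100000 rad ≈ 0.000090 rad

θ(3/2) = 9/100000 rad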